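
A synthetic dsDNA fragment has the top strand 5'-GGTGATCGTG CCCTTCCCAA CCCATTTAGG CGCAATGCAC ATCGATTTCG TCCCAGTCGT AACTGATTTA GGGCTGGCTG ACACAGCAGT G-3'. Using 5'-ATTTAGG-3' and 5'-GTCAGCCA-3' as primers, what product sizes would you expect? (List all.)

59 bp, 17 bp

The forward primer ATTTAGG matches the top strand at positions 24–30, 66–72.
The reverse primer's reverse complement is TGGCTGAC, matching at positions 75–82.
Each forward site pairs with the reverse site to give a product ending at position 82: sizes 59, 17 bp.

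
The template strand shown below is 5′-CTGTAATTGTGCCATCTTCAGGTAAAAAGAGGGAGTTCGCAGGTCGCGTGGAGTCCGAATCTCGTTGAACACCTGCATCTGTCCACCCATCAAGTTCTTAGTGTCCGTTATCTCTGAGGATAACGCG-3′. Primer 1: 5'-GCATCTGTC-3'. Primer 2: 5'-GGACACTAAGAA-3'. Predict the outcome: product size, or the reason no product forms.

Yes — a 32 bp product.

Primer 1 (GCATCTGTC) matches the top strand at positions 75–83; it acts as a forward primer.
Primer 2's reverse complement is TTCTTAGTGTCC, matching the top strand at positions 95–106; it acts as a reverse primer.
The 3' ends face each other across positions 75–106, giving a 32 bp product.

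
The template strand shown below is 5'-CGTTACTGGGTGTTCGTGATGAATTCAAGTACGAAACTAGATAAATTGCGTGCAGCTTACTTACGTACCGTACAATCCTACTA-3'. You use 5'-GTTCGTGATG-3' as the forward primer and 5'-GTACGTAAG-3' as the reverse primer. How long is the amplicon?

57 bp

Scanning the template, GTTCGTGATG occurs at positions 12–21; this primer anneals to the bottom strand there with its 3' end pointing downstream.
Taking the reverse complement of GTACGTAAG gives CTTACGTAC, found at positions 60–68 on the template; the primer anneals here to the top strand with its 3' end pointing upstream.
The product runs from position 12 to position 68, so its length is 68 − 12 + 1 = 57 bp.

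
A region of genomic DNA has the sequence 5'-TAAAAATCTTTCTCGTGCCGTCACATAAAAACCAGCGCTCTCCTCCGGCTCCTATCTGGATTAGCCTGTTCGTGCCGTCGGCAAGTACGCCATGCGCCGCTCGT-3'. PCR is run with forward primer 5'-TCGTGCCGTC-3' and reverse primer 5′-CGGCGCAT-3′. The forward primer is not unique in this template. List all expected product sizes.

The forward primer TCGTGCCGTC matches the top strand at positions 13–22, 70–79.
The reverse primer's reverse complement is ATGCGCCG, matching at positions 92–99.
Each forward site pairs with the reverse site to give a product ending at position 99: sizes 87, 30 bp.

87 bp, 30 bp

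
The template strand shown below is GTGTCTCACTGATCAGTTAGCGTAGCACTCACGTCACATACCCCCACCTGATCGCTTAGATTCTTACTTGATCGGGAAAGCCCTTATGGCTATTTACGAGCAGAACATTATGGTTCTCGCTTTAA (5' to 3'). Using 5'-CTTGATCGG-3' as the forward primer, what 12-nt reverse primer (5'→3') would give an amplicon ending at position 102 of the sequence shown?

The forward primer binds at positions 67–75; the product's 3' end on the top strand is position 102.
The reverse primer anneals to the top strand over positions 91–102, i.e. to TATTTACGAGCA.
Its sequence written 5'→3' is the reverse complement: TGCTCGTAAATA.

5'-TGCTCGTAAATA-3'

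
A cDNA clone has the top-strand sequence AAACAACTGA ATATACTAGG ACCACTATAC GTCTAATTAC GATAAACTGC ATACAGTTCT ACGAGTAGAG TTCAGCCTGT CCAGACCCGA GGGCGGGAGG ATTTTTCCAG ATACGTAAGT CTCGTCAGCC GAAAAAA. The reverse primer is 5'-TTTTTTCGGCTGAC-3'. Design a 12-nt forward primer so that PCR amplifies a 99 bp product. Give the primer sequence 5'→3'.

The reverse primer's reverse complement GTCAGCCGAAAAAA matches the template at positions 124–137, so the product ends at position 137.
A 99 bp product then starts at position 137 − 99 + 1 = 39.
The forward primer is identical to the top strand there: ACGATAAACTGC.

5'-ACGATAAACTGC-3'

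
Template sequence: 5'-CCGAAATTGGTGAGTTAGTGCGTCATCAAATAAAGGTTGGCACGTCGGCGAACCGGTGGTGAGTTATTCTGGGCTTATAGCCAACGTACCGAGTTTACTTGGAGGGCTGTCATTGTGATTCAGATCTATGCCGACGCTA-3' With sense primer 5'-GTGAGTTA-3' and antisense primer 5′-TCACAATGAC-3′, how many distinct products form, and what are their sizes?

Two products: 109 bp, 60 bp

The forward primer GTGAGTTA matches the top strand at positions 10–17, 59–66.
The reverse primer's reverse complement is GTCATTGTGA, matching at positions 109–118.
Each forward site pairs with the reverse site to give a product ending at position 118: sizes 109, 60 bp.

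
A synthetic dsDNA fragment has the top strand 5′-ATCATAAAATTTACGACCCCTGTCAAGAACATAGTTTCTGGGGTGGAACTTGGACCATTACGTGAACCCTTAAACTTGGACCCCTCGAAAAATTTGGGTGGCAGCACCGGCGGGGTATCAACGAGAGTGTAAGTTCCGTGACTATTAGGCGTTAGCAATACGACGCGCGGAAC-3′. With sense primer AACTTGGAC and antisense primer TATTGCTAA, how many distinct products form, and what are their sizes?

Two products: 114 bp, 88 bp

The forward primer AACTTGGAC matches the top strand at positions 47–55, 73–81.
The reverse primer's reverse complement is TTAGCAATA, matching at positions 152–160.
Each forward site pairs with the reverse site to give a product ending at position 160: sizes 114, 88 bp.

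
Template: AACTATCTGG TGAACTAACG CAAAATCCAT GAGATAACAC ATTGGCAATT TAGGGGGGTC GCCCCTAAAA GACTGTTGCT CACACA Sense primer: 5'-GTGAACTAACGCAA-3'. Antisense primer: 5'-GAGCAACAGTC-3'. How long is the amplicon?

72 bp

Scanning the template, GTGAACTAACGCAA occurs at positions 10–23; this primer anneals to the bottom strand there with its 3' end pointing downstream.
Taking the reverse complement of GAGCAACAGTC gives GACTGTTGCTC, found at positions 71–81 on the template; the primer anneals here to the top strand with its 3' end pointing upstream.
Amplicon spans positions 10–81: 72 bp.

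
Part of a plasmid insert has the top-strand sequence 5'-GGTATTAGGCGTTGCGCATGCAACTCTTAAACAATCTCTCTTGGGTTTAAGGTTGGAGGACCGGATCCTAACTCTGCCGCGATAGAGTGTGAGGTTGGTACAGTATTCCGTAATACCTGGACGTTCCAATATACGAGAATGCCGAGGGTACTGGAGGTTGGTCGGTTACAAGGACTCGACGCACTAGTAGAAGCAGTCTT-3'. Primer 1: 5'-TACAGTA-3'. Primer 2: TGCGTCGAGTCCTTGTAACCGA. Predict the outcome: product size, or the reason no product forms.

Yes — an 85 bp product.

Primer 1 (TACAGTA) matches the top strand at positions 99–105; it acts as a forward primer.
Primer 2's reverse complement is TCGGTTACAAGGACTCGACGCA, matching the top strand at positions 162–183; it acts as a reverse primer.
The 3' ends face each other across positions 99–183, giving an 85 bp product.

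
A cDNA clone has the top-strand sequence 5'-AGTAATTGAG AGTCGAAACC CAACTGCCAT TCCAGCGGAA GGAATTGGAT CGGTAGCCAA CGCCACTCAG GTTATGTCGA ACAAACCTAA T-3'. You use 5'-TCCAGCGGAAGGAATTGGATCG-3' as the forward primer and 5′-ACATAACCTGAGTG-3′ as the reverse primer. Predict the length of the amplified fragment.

47 bp

The forward primer matches the template at positions 31–52.
Taking the reverse complement of ACATAACCTGAGTG gives CACTCAGGTTATGT, found at positions 64–77 on the template; the primer anneals here to the top strand with its 3' end pointing upstream.
The product runs from position 31 to position 77, so its length is 77 − 31 + 1 = 47 bp.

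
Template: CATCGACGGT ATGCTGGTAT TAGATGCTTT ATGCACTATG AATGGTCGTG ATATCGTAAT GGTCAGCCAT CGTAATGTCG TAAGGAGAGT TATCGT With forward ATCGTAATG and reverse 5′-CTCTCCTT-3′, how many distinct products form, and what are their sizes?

The forward primer ATCGTAATG matches the top strand at positions 53–61, 69–77.
The reverse primer's reverse complement is AAGGAGAG, matching at positions 82–89.
Each forward site pairs with the reverse site to give a product ending at position 89: sizes 37, 21 bp.

Two products: 37 bp, 21 bp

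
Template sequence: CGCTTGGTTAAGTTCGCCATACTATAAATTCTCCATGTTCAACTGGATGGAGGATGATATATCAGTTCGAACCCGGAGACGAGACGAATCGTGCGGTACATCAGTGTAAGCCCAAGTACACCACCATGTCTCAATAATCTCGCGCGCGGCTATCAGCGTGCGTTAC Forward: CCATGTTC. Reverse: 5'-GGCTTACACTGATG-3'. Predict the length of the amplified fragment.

The forward primer matches the template at positions 33–40.
The reverse primer's reverse complement is CATCAGTGTAAGCC, which matches the template at positions 99–112.
Product length = (reverse-primer end) − (forward-primer start) + 1 = 112 − 33 + 1 = 80 bp.

80 bp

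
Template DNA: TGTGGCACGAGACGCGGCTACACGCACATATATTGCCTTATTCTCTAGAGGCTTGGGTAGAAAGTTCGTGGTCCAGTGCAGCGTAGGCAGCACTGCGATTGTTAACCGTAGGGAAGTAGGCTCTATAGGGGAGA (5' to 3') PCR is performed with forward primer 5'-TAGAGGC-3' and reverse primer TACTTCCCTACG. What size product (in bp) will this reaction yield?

73 bp

Forward primer TAGAGGC is found on the top strand at positions 46–52.
Reverse complement of the reverse primer: CGTAGGGAAGTA. This occurs on the top strand at positions 107–118.
Product length = (reverse-primer end) − (forward-primer start) + 1 = 118 − 46 + 1 = 73 bp.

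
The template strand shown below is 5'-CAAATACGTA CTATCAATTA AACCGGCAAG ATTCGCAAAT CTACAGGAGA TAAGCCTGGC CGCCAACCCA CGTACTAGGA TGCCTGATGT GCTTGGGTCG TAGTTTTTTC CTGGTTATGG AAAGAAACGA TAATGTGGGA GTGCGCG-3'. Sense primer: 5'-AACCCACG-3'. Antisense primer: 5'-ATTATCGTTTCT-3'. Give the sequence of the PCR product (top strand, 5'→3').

Scanning the template, AACCCACG occurs at positions 65–72; this primer anneals to the bottom strand there with its 3' end pointing downstream.
The reverse primer's reverse complement is AGAAACGATAAT, which matches the template at positions 123–134.
The product is the template from position 65 through 134 (70 bp).

5'-AACCCACGTACTAGGATGCCTGATGTGCTTGGGTCGTAGTTTTTTCCTGGTTATGGAAAGAAACGATAAT-3'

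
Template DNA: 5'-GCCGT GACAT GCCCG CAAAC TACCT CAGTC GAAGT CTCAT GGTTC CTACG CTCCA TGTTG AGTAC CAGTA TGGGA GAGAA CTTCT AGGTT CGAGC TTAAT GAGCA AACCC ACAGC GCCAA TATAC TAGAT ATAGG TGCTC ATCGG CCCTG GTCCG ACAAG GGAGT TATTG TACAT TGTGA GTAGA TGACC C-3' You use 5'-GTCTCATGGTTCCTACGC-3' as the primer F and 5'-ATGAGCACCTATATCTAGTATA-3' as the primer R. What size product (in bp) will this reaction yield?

The forward primer matches the template at positions 34–51.
Taking the reverse complement of ATGAGCACCTATATCTAGTATA gives TATACTAGATATAGGTGCTCAT, found at positions 121–142 on the template; the primer anneals here to the top strand with its 3' end pointing upstream.
Product length = (reverse-primer end) − (forward-primer start) + 1 = 142 − 34 + 1 = 109 bp.

109 bp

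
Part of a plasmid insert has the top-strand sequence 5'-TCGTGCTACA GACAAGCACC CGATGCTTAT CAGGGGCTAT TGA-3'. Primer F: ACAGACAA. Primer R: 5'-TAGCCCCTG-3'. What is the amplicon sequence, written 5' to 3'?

5'-ACAGACAAGCACCCGATGCTTATCAGGGGCTA-3'

Forward primer ACAGACAA is found on the top strand at positions 8–15.
Reverse complement of the reverse primer: CAGGGGCTA. This occurs on the top strand at positions 31–39.
The product is the template from position 8 through 39 (32 bp).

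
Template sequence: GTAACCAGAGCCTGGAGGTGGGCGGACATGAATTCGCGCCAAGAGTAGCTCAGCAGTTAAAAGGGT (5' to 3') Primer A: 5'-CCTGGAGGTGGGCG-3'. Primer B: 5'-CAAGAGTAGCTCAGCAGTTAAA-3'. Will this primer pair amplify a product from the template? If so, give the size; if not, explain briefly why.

No product — both primers anneal to the same strand and extend in the same direction.

Primer A (CCTGGAGGTGGGCG) matches the top strand at positions 11–24 (3' end points downstream).
Primer B (CAAGAGTAGCTCAGCAGTTAAA) also matches the top strand directly, at positions 40–61 — its reverse complement TTTAACTGCTGAGCTACTCTTG is not present.
Both primers anneal to the bottom strand with 3' ends pointing the same way, so neither can prime synthesis back toward the other.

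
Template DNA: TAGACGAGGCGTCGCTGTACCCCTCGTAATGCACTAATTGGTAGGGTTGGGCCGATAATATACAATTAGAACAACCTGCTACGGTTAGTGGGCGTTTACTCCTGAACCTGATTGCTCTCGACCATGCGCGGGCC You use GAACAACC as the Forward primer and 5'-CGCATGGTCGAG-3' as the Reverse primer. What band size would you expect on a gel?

60 bp

Scanning the template, GAACAACC occurs at positions 69–76; this primer anneals to the bottom strand there with its 3' end pointing downstream.
Taking the reverse complement of CGCATGGTCGAG gives CTCGACCATGCG, found at positions 117–128 on the template; the primer anneals here to the top strand with its 3' end pointing upstream.
Amplicon spans positions 69–128: 60 bp.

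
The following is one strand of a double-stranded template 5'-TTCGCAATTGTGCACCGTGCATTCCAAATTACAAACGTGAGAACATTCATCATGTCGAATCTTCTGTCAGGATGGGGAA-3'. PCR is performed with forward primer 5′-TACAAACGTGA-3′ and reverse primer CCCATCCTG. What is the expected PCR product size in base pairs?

47 bp

Scanning the template, TACAAACGTGA occurs at positions 30–40; this primer anneals to the bottom strand there with its 3' end pointing downstream.
Reverse complement of the reverse primer: CAGGATGGG. This occurs on the top strand at positions 68–76.
The product runs from position 30 to position 76, so its length is 76 − 30 + 1 = 47 bp.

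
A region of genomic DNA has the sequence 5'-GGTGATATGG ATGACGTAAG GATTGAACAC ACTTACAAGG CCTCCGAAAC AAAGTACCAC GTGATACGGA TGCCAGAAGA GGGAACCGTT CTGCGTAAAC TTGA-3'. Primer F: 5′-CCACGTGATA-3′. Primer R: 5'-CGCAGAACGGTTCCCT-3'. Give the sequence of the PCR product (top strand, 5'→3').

Scanning the template, CCACGTGATA occurs at positions 57–66; this primer anneals to the bottom strand there with its 3' end pointing downstream.
Reverse complement of the reverse primer: AGGGAACCGTTCTGCG. This occurs on the top strand at positions 80–95.
The product is the template from position 57 through 95 (39 bp).

5'-CCACGTGATACGGATGCCAGAAGAGGGAACCGTTCTGCG-3'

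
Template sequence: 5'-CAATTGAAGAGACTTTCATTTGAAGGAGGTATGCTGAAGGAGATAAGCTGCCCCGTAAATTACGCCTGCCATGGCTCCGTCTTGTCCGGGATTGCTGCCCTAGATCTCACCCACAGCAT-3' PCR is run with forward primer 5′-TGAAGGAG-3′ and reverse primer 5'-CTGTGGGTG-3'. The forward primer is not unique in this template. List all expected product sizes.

96 bp, 82 bp

The forward primer TGAAGGAG matches the top strand at positions 21–28, 35–42.
The reverse primer's reverse complement is CACCCACAG, matching at positions 108–116.
Each forward site pairs with the reverse site to give a product ending at position 116: sizes 96, 82 bp.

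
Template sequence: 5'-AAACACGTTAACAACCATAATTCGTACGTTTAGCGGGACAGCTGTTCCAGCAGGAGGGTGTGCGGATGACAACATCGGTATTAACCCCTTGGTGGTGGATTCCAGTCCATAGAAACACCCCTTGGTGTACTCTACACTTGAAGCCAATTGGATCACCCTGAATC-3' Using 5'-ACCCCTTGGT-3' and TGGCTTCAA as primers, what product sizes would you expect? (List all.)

63 bp, 30 bp

The forward primer ACCCCTTGGT matches the top strand at positions 84–93, 117–126.
The reverse primer's reverse complement is TTGAAGCCA, matching at positions 138–146.
Each forward site pairs with the reverse site to give a product ending at position 146: sizes 63, 30 bp.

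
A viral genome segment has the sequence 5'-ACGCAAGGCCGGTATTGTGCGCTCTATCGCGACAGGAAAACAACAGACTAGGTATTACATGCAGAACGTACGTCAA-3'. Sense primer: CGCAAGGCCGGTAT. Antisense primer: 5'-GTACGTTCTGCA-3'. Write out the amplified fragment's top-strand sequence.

The forward primer matches the template at positions 2–15.
Reverse complement of the reverse primer: TGCAGAACGTAC. This occurs on the top strand at positions 60–71.
The product is the template from position 2 through 71 (70 bp).

5'-CGCAAGGCCGGTATTGTGCGCTCTATCGCGACAGGAAAACAACAGACTAGGTATTACATGCAGAACGTAC-3'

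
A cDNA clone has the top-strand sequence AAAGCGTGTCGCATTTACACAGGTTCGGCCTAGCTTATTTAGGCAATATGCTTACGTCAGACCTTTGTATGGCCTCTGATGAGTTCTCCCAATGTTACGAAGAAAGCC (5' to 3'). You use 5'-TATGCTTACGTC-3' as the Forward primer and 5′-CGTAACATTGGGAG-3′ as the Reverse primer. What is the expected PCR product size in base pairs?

53 bp

Forward primer TATGCTTACGTC is found on the top strand at positions 47–58.
The reverse primer's reverse complement is CTCCCAATGTTACG, which matches the template at positions 86–99.
Amplicon spans positions 47–99: 53 bp.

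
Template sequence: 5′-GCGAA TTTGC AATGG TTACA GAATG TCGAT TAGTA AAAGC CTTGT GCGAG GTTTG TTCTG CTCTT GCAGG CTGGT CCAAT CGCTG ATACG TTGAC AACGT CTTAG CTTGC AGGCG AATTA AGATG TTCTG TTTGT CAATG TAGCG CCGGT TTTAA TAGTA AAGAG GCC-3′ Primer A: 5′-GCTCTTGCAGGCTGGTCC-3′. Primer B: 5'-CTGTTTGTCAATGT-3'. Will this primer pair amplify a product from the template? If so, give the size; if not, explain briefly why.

No product — both primers anneal to the same strand and extend in the same direction.

Primer A (GCTCTTGCAGGCTGGTCC) matches the top strand at positions 60–77 (3' end points downstream).
Primer B (CTGTTTGTCAATGT) also matches the top strand directly, at positions 128–141 — its reverse complement ACATTGACAAACAG is not present.
Both primers anneal to the bottom strand with 3' ends pointing the same way, so neither can prime synthesis back toward the other.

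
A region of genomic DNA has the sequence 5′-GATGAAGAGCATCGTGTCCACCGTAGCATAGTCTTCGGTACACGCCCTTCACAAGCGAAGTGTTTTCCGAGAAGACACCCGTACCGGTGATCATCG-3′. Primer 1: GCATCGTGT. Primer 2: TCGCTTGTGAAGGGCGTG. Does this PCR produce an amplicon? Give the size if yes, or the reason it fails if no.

Primer 1 (GCATCGTGT) matches the top strand at positions 9–17; it acts as a forward primer.
Primer 2's reverse complement is CACGCCCTTCACAAGCGA, matching the top strand at positions 41–58; it acts as a reverse primer.
The 3' ends face each other across positions 9–58, giving a 50 bp product.

Yes — a 50 bp product.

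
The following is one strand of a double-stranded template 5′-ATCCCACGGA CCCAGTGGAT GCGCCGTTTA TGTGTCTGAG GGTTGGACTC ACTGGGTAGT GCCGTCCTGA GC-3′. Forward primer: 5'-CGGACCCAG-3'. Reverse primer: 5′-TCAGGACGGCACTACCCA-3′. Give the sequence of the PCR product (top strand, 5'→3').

5'-CGGACCCAGTGGATGCGCCGTTTATGTGTCTGAGGGTTGGACTCACTGGGTAGTGCCGTCCTGA-3'

The forward primer matches the template at positions 7–15.
The reverse primer's reverse complement is TGGGTAGTGCCGTCCTGA, which matches the template at positions 53–70.
The product is the template from position 7 through 70 (64 bp).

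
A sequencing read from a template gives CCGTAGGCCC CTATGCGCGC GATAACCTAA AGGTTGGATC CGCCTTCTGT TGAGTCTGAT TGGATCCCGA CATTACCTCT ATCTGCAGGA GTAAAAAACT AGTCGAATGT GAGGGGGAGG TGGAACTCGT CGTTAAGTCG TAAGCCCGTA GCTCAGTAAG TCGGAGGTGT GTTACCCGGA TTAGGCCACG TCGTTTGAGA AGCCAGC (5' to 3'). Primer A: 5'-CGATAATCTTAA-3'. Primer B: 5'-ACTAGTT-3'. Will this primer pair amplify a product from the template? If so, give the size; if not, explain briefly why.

No product — primer A has no binding site in the template.

Primer A (CGATAATCTTAA) does not match the top strand, and its reverse complement TTAAGATTATCG does not match either.
With no annealing site for primer A, no amplification occurs.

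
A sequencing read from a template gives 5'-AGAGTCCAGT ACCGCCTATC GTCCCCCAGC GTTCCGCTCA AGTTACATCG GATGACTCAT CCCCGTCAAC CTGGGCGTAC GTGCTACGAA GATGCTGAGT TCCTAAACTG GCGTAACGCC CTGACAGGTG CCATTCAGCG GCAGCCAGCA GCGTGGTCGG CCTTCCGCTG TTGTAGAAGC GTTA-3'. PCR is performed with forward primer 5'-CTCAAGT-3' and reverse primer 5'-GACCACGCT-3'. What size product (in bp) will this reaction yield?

Scanning the template, CTCAAGT occurs at positions 37–43; this primer anneals to the bottom strand there with its 3' end pointing downstream.
Taking the reverse complement of GACCACGCT gives AGCGTGGTC, found at positions 150–158 on the template; the primer anneals here to the top strand with its 3' end pointing upstream.
Product length = (reverse-primer end) − (forward-primer start) + 1 = 158 − 37 + 1 = 122 bp.

122 bp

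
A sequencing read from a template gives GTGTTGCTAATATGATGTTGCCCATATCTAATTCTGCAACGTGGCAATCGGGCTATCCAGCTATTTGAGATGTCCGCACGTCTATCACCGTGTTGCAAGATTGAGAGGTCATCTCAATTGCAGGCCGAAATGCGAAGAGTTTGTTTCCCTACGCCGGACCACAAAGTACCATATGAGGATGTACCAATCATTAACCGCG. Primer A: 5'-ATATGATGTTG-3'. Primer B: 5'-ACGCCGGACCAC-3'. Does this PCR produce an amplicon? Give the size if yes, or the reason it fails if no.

No product — both primers anneal to the same strand and extend in the same direction.

Primer A (ATATGATGTTG) matches the top strand at positions 10–20 (3' end points downstream).
Primer B (ACGCCGGACCAC) also matches the top strand directly, at positions 151–162 — its reverse complement GTGGTCCGGCGT is not present.
Both primers anneal to the bottom strand with 3' ends pointing the same way, so neither can prime synthesis back toward the other.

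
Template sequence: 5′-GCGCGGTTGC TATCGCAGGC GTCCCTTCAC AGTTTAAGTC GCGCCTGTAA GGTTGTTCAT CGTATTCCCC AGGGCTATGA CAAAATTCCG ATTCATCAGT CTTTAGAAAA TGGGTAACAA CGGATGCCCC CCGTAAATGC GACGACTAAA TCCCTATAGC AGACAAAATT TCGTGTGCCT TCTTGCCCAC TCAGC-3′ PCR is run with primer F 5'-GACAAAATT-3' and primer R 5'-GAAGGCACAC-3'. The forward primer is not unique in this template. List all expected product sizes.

The forward primer GACAAAATT matches the top strand at positions 79–87, 162–170.
The reverse primer's reverse complement is GTGTGCCTTC, matching at positions 173–182.
Each forward site pairs with the reverse site to give a product ending at position 182: sizes 104, 21 bp.

104 bp, 21 bp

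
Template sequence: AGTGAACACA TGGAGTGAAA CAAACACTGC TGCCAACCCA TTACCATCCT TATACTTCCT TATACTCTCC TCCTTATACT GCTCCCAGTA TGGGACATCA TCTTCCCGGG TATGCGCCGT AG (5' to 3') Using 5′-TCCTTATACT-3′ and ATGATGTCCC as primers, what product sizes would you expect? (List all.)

55 bp, 45 bp, 31 bp

The forward primer TCCTTATACT matches the top strand at positions 47–56, 57–66, 71–80.
The reverse primer's reverse complement is GGGACATCAT, matching at positions 92–101.
Each forward site pairs with the reverse site to give a product ending at position 101: sizes 55, 45, 31 bp.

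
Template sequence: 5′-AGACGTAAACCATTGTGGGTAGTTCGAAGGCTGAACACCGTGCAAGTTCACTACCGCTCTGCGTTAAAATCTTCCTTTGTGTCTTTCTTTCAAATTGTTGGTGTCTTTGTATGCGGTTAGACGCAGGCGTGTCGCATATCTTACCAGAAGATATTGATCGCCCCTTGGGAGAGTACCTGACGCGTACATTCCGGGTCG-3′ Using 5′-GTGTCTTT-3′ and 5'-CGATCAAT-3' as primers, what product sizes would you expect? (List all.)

82 bp, 60 bp

The forward primer GTGTCTTT matches the top strand at positions 79–86, 101–108.
The reverse primer's reverse complement is ATTGATCG, matching at positions 153–160.
Each forward site pairs with the reverse site to give a product ending at position 160: sizes 82, 60 bp.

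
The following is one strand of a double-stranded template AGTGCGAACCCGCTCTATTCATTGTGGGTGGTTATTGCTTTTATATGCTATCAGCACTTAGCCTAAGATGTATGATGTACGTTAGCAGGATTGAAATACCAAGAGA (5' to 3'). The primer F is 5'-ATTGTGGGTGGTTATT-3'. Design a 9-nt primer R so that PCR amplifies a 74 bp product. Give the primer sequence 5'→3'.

5'-TCAATCCTG-3'

The forward primer binds at positions 21–36, so a 74 bp product ends at position 21 + 74 − 1 = 94.
The reverse primer anneals to the top strand over positions 86–94, i.e. to CAGGATTGA.
Its sequence written 5'→3' is the reverse complement: TCAATCCTG.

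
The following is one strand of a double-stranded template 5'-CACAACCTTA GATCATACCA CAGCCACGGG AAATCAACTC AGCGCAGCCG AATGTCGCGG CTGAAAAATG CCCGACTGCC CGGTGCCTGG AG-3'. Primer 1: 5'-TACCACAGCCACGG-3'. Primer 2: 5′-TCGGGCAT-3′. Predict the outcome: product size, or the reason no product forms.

Primer 1 (TACCACAGCCACGG) matches the top strand at positions 16–29; it acts as a forward primer.
Primer 2's reverse complement is ATGCCCGA, matching the top strand at positions 68–75; it acts as a reverse primer.
The 3' ends face each other across positions 16–75, giving a 60 bp product.

Yes — a 60 bp product.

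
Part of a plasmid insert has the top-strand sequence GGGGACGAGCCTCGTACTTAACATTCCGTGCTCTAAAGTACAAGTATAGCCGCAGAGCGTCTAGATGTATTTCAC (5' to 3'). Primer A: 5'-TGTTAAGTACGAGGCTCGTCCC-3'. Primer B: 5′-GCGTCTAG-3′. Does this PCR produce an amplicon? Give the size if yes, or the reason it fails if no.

No product — the primers' 3' ends point away from each other.

Primer A (TGTTAAGTACGAGGCTCGTCCC) has reverse complement GGGACGAGCCTCGTACTTAACA, which matches the top strand at positions 2–23; primer A anneals to the top strand there with its 3' end pointing upstream toward position 2.
Primer B (GCGTCTAG) matches the top strand directly at positions 57–64; it anneals to the bottom strand with its 3' end pointing downstream toward position 64.
The 3' ends diverge (primer A extends toward position 1, primer B toward position 75), so the primers never converge on a shared product.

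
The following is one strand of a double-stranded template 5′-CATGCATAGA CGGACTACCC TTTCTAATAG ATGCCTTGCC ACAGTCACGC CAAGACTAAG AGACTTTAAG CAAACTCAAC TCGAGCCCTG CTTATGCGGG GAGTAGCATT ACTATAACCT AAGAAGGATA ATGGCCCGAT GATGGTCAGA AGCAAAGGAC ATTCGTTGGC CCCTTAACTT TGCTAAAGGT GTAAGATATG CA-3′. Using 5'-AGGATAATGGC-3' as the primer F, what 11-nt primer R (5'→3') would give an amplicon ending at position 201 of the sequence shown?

The forward primer binds at positions 125–135; the product's 3' end on the top strand is position 201.
The reverse primer anneals to the top strand over positions 191–201, i.e. to GTAAGATATGC.
Its sequence written 5'→3' is the reverse complement: GCATATCTTAC.

5'-GCATATCTTAC-3'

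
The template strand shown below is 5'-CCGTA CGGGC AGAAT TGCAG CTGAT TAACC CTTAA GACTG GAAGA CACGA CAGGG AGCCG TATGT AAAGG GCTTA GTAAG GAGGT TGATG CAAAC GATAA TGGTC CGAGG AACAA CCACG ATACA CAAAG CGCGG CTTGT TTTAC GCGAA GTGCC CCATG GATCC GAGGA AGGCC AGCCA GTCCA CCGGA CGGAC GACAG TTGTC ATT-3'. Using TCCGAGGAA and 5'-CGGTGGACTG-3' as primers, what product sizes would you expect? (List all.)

The forward primer TCCGAGGAA matches the top strand at positions 104–112, 163–171.
The reverse primer's reverse complement is CAGTCCACCG, matching at positions 179–188.
Each forward site pairs with the reverse site to give a product ending at position 188: sizes 85, 26 bp.

85 bp, 26 bp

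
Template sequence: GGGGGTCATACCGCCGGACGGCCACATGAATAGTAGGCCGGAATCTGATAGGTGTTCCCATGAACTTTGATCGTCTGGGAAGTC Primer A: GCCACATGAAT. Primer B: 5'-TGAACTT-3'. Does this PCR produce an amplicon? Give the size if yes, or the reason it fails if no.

Primer A (GCCACATGAAT) matches the top strand at positions 21–31 (3' end points downstream).
Primer B (TGAACTT) also matches the top strand directly, at positions 61–67 — its reverse complement AAGTTCA is not present.
Both primers anneal to the bottom strand with 3' ends pointing the same way, so neither can prime synthesis back toward the other.

No product — both primers anneal to the same strand and extend in the same direction.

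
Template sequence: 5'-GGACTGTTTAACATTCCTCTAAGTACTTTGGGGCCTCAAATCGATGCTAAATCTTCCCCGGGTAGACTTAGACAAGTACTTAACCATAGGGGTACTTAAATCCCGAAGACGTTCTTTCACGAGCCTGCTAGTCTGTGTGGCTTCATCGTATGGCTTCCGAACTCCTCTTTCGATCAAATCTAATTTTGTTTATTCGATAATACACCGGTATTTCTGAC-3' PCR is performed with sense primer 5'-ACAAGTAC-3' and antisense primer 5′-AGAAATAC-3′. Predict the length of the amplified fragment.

144 bp

Forward primer ACAAGTAC is found on the top strand at positions 72–79.
Taking the reverse complement of AGAAATAC gives GTATTTCT, found at positions 208–215 on the template; the primer anneals here to the top strand with its 3' end pointing upstream.
Product length = (reverse-primer end) − (forward-primer start) + 1 = 215 − 72 + 1 = 144 bp.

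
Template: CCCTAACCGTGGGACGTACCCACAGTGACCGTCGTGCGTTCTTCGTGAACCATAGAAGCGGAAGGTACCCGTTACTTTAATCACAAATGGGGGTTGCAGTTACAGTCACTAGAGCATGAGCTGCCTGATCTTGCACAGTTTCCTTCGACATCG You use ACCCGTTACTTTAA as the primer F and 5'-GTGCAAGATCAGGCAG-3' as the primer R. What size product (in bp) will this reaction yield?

The forward primer matches the template at positions 67–80.
Reverse complement of the reverse primer: CTGCCTGATCTTGCAC. This occurs on the top strand at positions 121–136.
Amplicon spans positions 67–136: 70 bp.

70 bp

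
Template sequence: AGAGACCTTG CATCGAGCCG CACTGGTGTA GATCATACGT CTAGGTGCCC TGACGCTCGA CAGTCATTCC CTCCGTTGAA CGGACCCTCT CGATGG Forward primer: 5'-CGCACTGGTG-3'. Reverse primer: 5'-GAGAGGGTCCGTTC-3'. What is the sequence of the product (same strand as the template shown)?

5'-CGCACTGGTGTAGATCATACGTCTAGGTGCCCTGACGCTCGACAGTCATTCCCTCCGTTGAACGGACCCTCTC-3'

The forward primer matches the template at positions 19–28.
Reverse complement of the reverse primer: GAACGGACCCTCTC. This occurs on the top strand at positions 78–91.
The product is the template from position 19 through 91 (73 bp).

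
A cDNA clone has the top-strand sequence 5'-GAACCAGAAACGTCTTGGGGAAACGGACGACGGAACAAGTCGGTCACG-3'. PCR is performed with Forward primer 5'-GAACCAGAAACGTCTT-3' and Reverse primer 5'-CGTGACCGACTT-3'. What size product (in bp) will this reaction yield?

48 bp

Forward primer GAACCAGAAACGTCTT is found on the top strand at positions 1–16.
Taking the reverse complement of CGTGACCGACTT gives AAGTCGGTCACG, found at positions 37–48 on the template; the primer anneals here to the top strand with its 3' end pointing upstream.
Amplicon spans positions 1–48: 48 bp.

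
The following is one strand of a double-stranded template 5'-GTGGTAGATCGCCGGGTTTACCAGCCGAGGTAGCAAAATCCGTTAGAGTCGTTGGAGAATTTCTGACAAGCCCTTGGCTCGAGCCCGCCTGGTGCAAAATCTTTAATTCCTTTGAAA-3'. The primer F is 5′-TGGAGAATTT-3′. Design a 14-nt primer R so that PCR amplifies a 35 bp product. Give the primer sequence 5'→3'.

5'-CGGGCTCGAGCCAA-3'

The forward primer binds at positions 53–62, so a 35 bp product ends at position 53 + 35 − 1 = 87.
The reverse primer anneals to the top strand over positions 74–87, i.e. to TTGGCTCGAGCCCG.
Its sequence written 5'→3' is the reverse complement: CGGGCTCGAGCCAA.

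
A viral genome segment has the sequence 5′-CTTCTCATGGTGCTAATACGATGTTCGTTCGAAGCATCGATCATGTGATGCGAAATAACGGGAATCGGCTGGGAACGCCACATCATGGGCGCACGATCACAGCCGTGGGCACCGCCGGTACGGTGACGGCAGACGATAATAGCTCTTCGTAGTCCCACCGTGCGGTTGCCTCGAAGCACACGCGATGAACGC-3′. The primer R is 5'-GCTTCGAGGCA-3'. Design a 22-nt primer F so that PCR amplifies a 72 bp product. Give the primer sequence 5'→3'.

The reverse primer's reverse complement TGCCTCGAAGC matches the template at positions 167–177, so the product ends at position 177.
A 72 bp product then starts at position 177 − 72 + 1 = 106.
The forward primer is identical to the top strand there: TGGGCACCGCCGGTACGGTGAC.

5'-TGGGCACCGCCGGTACGGTGAC-3'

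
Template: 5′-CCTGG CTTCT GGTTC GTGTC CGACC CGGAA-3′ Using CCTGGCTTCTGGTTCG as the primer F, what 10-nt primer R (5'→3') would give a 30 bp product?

The forward primer binds at positions 1–16, so a 30 bp product ends at position 1 + 30 − 1 = 30.
The reverse primer anneals to the top strand over positions 21–30, i.e. to CGACCCGGAA.
Its sequence written 5'→3' is the reverse complement: TTCCGGGTCG.

5'-TTCCGGGTCG-3'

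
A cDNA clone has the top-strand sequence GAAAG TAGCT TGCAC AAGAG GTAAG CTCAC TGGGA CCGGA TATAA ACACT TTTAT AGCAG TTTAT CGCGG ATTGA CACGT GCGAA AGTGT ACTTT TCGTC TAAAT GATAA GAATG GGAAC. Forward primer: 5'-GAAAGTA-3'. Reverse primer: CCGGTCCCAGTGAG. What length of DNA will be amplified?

39 bp

The forward primer matches the template at positions 1–7.
Reverse complement of the reverse primer: CTCACTGGGACCGG. This occurs on the top strand at positions 26–39.
Product length = (reverse-primer end) − (forward-primer start) + 1 = 39 − 1 + 1 = 39 bp.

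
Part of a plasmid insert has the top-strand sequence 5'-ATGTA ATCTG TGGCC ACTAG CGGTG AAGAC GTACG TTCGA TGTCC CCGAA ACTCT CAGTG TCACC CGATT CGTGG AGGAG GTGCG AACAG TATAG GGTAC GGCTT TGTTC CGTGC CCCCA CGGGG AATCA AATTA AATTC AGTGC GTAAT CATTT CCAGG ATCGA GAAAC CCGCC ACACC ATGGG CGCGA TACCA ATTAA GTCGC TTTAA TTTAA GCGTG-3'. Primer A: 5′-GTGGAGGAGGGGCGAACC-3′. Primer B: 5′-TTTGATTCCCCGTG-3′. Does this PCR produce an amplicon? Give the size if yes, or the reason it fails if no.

Primer A (GTGGAGGAGGGGCGAACC) does not match the top strand, and its reverse complement GGTTCGCCCCTCCTCCAC does not match either.
With no annealing site for primer A, no amplification occurs.

No product — primer A has no binding site in the template.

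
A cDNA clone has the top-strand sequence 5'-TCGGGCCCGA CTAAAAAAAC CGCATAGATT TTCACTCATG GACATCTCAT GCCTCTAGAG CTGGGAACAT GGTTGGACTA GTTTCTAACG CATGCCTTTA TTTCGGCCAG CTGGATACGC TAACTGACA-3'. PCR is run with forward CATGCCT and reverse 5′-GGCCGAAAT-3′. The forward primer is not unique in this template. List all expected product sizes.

The forward primer CATGCCT matches the top strand at positions 48–54, 91–97.
The reverse primer's reverse complement is ATTTCGGCC, matching at positions 100–108.
Each forward site pairs with the reverse site to give a product ending at position 108: sizes 61, 18 bp.

61 bp, 18 bp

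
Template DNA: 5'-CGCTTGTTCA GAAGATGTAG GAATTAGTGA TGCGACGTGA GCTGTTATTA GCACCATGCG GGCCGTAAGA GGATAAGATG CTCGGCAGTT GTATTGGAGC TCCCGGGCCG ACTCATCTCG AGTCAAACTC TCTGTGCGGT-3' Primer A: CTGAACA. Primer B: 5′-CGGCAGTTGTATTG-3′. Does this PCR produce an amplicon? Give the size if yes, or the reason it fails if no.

No product — the primers' 3' ends point away from each other.

Primer A (CTGAACA) has reverse complement TGTTCAG, which matches the top strand at positions 5–11; primer A anneals to the top strand there with its 3' end pointing upstream toward position 5.
Primer B (CGGCAGTTGTATTG) matches the top strand directly at positions 83–96; it anneals to the bottom strand with its 3' end pointing downstream toward position 96.
The 3' ends diverge (primer A extends toward position 1, primer B toward position 140), so the primers never converge on a shared product.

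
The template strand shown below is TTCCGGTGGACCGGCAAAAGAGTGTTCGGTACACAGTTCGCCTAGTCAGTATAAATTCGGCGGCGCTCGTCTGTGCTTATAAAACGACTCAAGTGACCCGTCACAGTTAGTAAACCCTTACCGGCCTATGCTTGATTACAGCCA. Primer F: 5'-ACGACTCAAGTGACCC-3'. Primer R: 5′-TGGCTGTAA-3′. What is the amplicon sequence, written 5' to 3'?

The forward primer matches the template at positions 84–99.
The reverse primer's reverse complement is TTACAGCCA, which matches the template at positions 136–144.
The product is the template from position 84 through 144 (61 bp).

5'-ACGACTCAAGTGACCCGTCACAGTTAGTAAACCCTTACCGGCCTATGCTTGATTACAGCCA-3'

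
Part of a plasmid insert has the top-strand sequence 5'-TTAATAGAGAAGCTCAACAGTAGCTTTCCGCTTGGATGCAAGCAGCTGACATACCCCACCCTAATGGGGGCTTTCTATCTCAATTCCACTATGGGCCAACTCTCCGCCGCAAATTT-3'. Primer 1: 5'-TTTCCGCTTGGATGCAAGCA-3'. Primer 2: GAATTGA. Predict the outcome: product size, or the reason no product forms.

Yes — a 62 bp product.

Primer 1 (TTTCCGCTTGGATGCAAGCA) matches the top strand at positions 25–44; it acts as a forward primer.
Primer 2's reverse complement is TCAATTC, matching the top strand at positions 80–86; it acts as a reverse primer.
The 3' ends face each other across positions 25–86, giving a 62 bp product.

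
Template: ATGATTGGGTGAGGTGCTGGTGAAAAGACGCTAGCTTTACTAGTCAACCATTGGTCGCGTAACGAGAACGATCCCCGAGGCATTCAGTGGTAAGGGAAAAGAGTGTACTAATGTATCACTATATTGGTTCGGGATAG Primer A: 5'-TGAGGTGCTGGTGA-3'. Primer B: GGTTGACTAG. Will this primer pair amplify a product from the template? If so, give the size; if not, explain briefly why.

Primer A (TGAGGTGCTGGTGA) matches the top strand at positions 10–23; it acts as a forward primer.
Primer B's reverse complement is CTAGTCAACC, matching the top strand at positions 40–49; it acts as a reverse primer.
The 3' ends face each other across positions 10–49, giving a 40 bp product.

Yes — a 40 bp product.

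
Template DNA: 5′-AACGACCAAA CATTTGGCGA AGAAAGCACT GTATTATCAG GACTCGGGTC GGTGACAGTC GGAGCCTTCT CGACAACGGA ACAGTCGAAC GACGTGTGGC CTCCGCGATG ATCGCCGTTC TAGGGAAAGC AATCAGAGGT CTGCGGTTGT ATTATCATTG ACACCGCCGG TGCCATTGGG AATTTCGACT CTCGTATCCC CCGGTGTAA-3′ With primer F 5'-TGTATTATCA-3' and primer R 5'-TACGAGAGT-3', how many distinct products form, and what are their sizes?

Two products: 167 bp, 49 bp

The forward primer TGTATTATCA matches the top strand at positions 30–39, 148–157.
The reverse primer's reverse complement is ACTCTCGTA, matching at positions 188–196.
Each forward site pairs with the reverse site to give a product ending at position 196: sizes 167, 49 bp.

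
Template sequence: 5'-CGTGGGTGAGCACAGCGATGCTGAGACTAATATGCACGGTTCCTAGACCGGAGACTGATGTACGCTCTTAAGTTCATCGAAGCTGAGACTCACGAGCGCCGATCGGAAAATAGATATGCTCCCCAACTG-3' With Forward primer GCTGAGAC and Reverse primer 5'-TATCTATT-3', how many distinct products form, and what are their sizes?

Two products: 97 bp, 35 bp

The forward primer GCTGAGAC matches the top strand at positions 20–27, 82–89.
The reverse primer's reverse complement is AATAGATA, matching at positions 109–116.
Each forward site pairs with the reverse site to give a product ending at position 116: sizes 97, 35 bp.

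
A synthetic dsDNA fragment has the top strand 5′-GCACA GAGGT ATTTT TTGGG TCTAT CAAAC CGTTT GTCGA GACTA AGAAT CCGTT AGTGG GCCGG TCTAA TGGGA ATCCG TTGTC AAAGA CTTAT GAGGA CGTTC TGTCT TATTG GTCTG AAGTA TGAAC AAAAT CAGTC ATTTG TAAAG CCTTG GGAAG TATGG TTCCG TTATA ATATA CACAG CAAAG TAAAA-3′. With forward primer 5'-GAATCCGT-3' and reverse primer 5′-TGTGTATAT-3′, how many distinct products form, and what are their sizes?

Two products: 138 bp, 111 bp

The forward primer GAATCCGT matches the top strand at positions 47–54, 74–81.
The reverse primer's reverse complement is ATATACACA, matching at positions 176–184.
Each forward site pairs with the reverse site to give a product ending at position 184: sizes 138, 111 bp.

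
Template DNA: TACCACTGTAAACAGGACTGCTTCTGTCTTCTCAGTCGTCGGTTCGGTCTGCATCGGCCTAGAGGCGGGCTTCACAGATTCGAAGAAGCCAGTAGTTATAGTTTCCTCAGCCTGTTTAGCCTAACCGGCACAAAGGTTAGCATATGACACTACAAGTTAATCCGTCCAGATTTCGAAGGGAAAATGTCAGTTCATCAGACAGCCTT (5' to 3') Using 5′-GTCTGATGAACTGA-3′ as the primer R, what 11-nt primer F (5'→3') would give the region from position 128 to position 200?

5'-GCACAAAGGTT-3'

The reverse primer's reverse complement TCAGTTCATCAGAC matches the template at positions 187–200; the product starts at position 128.
The forward primer is identical to the top strand over positions 128–138: GCACAAAGGTT.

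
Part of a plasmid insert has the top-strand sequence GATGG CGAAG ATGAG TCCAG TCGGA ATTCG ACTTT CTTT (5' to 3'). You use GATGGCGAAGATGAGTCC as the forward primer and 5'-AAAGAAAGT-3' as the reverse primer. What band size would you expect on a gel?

39 bp

Scanning the template, GATGGCGAAGATGAGTCC occurs at positions 1–18; this primer anneals to the bottom strand there with its 3' end pointing downstream.
Reverse complement of the reverse primer: ACTTTCTTT. This occurs on the top strand at positions 31–39.
The product runs from position 1 to position 39, so its length is 39 − 1 + 1 = 39 bp.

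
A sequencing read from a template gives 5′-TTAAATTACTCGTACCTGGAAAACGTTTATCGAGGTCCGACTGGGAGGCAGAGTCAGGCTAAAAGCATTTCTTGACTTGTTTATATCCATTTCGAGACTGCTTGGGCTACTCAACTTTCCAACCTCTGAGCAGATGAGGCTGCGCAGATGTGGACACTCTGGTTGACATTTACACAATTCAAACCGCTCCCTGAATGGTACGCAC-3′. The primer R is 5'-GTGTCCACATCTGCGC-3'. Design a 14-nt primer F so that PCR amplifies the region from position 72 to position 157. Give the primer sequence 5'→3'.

The reverse primer's reverse complement GCGCAGATGTGGACAC matches the template at positions 142–157; the product starts at position 72.
The forward primer is identical to the top strand over positions 72–85: TTGACTTGTTTATA.

5'-TTGACTTGTTTATA-3'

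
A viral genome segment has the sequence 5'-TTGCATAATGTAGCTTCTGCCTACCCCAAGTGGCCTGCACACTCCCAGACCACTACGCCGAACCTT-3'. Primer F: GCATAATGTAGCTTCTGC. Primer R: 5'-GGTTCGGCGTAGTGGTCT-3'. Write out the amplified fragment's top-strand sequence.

5'-GCATAATGTAGCTTCTGCCTACCCCAAGTGGCCTGCACACTCCCAGACCACTACGCCGAACC-3'

Scanning the template, GCATAATGTAGCTTCTGC occurs at positions 3–20; this primer anneals to the bottom strand there with its 3' end pointing downstream.
The reverse primer's reverse complement is AGACCACTACGCCGAACC, which matches the template at positions 47–64.
The product is the template from position 3 through 64 (62 bp).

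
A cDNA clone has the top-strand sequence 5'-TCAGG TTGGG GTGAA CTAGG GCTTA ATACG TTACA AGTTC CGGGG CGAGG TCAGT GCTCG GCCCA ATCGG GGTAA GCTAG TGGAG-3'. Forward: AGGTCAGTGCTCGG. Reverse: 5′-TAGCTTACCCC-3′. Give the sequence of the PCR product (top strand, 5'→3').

The forward primer matches the template at positions 48–61.
Taking the reverse complement of TAGCTTACCCC gives GGGGTAAGCTA, found at positions 69–79 on the template; the primer anneals here to the top strand with its 3' end pointing upstream.
The product is the template from position 48 through 79 (32 bp).

5'-AGGTCAGTGCTCGGCCCAATCGGGGTAAGCTA-3'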